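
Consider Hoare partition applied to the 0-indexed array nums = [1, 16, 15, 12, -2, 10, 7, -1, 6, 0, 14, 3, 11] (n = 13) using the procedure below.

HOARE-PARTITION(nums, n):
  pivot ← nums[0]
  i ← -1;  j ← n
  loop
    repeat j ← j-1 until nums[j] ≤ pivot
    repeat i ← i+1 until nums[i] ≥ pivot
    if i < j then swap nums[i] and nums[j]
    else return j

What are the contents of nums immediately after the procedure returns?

[0, -1, -2, 12, 15, 10, 7, 16, 6, 1, 14, 3, 11]

pivot = nums[0] = 1; i = -1, j = 13
j→9 (nums[9]=0≤1), i→0 (nums[0]=1≥1); i<j, swap → [0, 16, 15, 12, -2, 10, 7, -1, 6, 1, 14, 3, 11]
j→7 (nums[7]=-1≤1), i→1 (nums[1]=16≥1); i<j, swap → [0, -1, 15, 12, -2, 10, 7, 16, 6, 1, 14, 3, 11]
j→4 (nums[4]=-2≤1), i→2 (nums[2]=15≥1); i<j, swap → [0, -1, -2, 12, 15, 10, 7, 16, 6, 1, 14, 3, 11]
j→2, i→3; i≥j, return j=2. nums = [0, -1, -2, 12, 15, 10, 7, 16, 6, 1, 14, 3, 11]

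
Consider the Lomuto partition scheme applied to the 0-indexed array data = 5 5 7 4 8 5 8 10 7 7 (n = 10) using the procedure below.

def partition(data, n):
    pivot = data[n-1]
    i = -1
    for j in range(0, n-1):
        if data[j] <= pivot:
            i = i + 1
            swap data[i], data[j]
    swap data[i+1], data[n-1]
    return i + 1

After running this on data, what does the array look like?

5 5 7 4 5 7 7 10 8 8

pivot=7, i=-1
j=0: 5≤7, i=0, swap(0,0) ⇒ 5 5 7 4 8 5 8 10 7 7
j=1: 5≤7, i=1, swap(1,1) ⇒ 5 5 7 4 8 5 8 10 7 7
j=2: 7≤7, i=2, swap(2,2) ⇒ 5 5 7 4 8 5 8 10 7 7
j=3: 4≤7, i=3, swap(3,3) ⇒ 5 5 7 4 8 5 8 10 7 7
j=4: 8>7, skip
j=5: 5≤7, i=4, swap(4,5) ⇒ 5 5 7 4 5 8 8 10 7 7
j=6: 8>7, skip
j=7: 10>7, skip
j=8: 7≤7, i=5, swap(5,8) ⇒ 5 5 7 4 5 7 8 10 8 7
swap(6,9) ⇒ 5 5 7 4 5 7 7 10 8 8; return 6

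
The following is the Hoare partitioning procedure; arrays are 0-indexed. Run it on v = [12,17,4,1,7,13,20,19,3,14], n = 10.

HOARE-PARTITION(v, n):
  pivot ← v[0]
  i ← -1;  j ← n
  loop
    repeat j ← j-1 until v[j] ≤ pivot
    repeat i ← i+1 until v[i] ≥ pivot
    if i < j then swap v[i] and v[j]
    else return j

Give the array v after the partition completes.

[3,7,4,1,17,13,20,19,12,14]

pivot = v[0] = 12; i = -1, j = 10
j→8 (v[8]=3≤12), i→0 (v[0]=12≥12); i<j, swap → [3,17,4,1,7,13,20,19,12,14]
j→4 (v[4]=7≤12), i→1 (v[1]=17≥12); i<j, swap → [3,7,4,1,17,13,20,19,12,14]
j→3, i→4; i≥j, return j=3. v = [3,7,4,1,17,13,20,19,12,14]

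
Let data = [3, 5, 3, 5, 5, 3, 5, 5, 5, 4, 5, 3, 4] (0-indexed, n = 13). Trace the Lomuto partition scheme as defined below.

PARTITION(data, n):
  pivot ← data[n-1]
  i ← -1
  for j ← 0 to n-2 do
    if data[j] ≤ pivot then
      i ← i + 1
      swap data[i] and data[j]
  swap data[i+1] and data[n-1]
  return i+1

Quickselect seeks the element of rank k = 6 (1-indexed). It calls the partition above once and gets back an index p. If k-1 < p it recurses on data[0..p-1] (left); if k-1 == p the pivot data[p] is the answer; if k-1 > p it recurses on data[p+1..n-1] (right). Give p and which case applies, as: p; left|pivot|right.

5; pivot

pivot=4, i=-1
j=0: 3≤4, i=0, swap(0,0) ⇒ [3, 5, 3, 5, 5, 3, 5, 5, 5, 4, 5, 3, 4]
j=1: 5>4, skip
j=2: 3≤4, i=1, swap(1,2) ⇒ [3, 3, 5, 5, 5, 3, 5, 5, 5, 4, 5, 3, 4]
j=3: 5>4, skip
j=4: 5>4, skip
j=5: 3≤4, i=2, swap(2,5) ⇒ [3, 3, 3, 5, 5, 5, 5, 5, 5, 4, 5, 3, 4]
j=6: 5>4, skip
j=7: 5>4, skip
j=8: 5>4, skip
j=9: 4≤4, i=3, swap(3,9) ⇒ [3, 3, 3, 4, 5, 5, 5, 5, 5, 5, 5, 3, 4]
j=10: 5>4, skip
j=11: 3≤4, i=4, swap(4,11) ⇒ [3, 3, 3, 4, 3, 5, 5, 5, 5, 5, 5, 5, 4]
swap(5,12) ⇒ [3, 3, 3, 4, 3, 4, 5, 5, 5, 5, 5, 5, 5]; return 5
p = 5; k-1 = 5 == 5 ⇒ pivot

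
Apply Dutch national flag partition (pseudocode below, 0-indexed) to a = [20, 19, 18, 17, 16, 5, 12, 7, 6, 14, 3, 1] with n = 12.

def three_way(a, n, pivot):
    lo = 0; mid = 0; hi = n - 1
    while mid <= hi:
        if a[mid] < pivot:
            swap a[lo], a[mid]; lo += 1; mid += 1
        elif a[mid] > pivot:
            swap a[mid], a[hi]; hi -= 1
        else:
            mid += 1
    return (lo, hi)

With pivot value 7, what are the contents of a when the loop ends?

pivot = 7; lo=0, mid=0, hi=11
a[mid]=20>7: swap a[0],a[11]; hi=10 → [1, 19, 18, 17, 16, 5, 12, 7, 6, 14, 3, 20]
a[mid]=1<7: swap a[0],a[0]; lo=1,mid=1 → [1, 19, 18, 17, 16, 5, 12, 7, 6, 14, 3, 20]
a[mid]=19>7: swap a[1],a[10]; hi=9 → [1, 3, 18, 17, 16, 5, 12, 7, 6, 14, 19, 20]
a[mid]=3<7: swap a[1],a[1]; lo=2,mid=2 → [1, 3, 18, 17, 16, 5, 12, 7, 6, 14, 19, 20]
a[mid]=18>7: swap a[2],a[9]; hi=8 → [1, 3, 14, 17, 16, 5, 12, 7, 6, 18, 19, 20]
a[mid]=14>7: swap a[2],a[8]; hi=7 → [1, 3, 6, 17, 16, 5, 12, 7, 14, 18, 19, 20]
a[mid]=6<7: swap a[2],a[2]; lo=3,mid=3 → [1, 3, 6, 17, 16, 5, 12, 7, 14, 18, 19, 20]
a[mid]=17>7: swap a[3],a[7]; hi=6 → [1, 3, 6, 7, 16, 5, 12, 17, 14, 18, 19, 20]
a[mid]=7=7: mid=4
a[mid]=16>7: swap a[4],a[6]; hi=5 → [1, 3, 6, 7, 12, 5, 16, 17, 14, 18, 19, 20]
a[mid]=12>7: swap a[4],a[5]; hi=4 → [1, 3, 6, 7, 5, 12, 16, 17, 14, 18, 19, 20]
a[mid]=5<7: swap a[3],a[4]; lo=4,mid=5 → [1, 3, 6, 5, 7, 12, 16, 17, 14, 18, 19, 20]
end: lo=4, hi=4; a = [1, 3, 6, 5, 7, 12, 16, 17, 14, 18, 19, 20]

[1, 3, 6, 5, 7, 12, 16, 17, 14, 18, 19, 20]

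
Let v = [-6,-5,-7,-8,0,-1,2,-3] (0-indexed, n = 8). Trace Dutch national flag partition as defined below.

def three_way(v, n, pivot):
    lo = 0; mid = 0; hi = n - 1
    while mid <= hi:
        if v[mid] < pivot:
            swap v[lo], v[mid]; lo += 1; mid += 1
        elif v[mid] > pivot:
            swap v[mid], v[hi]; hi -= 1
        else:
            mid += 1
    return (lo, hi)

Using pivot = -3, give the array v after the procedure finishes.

[-6,-5,-7,-8,-3,2,-1,0]

pivot = -3; lo=0, mid=0, hi=7
v[mid]=-6<-3: swap v[0],v[0]; lo=1,mid=1 → [-6,-5,-7,-8,0,-1,2,-3]
v[mid]=-5<-3: swap v[1],v[1]; lo=2,mid=2 → [-6,-5,-7,-8,0,-1,2,-3]
v[mid]=-7<-3: swap v[2],v[2]; lo=3,mid=3 → [-6,-5,-7,-8,0,-1,2,-3]
v[mid]=-8<-3: swap v[3],v[3]; lo=4,mid=4 → [-6,-5,-7,-8,0,-1,2,-3]
v[mid]=0>-3: swap v[4],v[7]; hi=6 → [-6,-5,-7,-8,-3,-1,2,0]
v[mid]=-3=-3: mid=5
v[mid]=-1>-3: swap v[5],v[6]; hi=5 → [-6,-5,-7,-8,-3,2,-1,0]
v[mid]=2>-3: swap v[5],v[5]; hi=4 → [-6,-5,-7,-8,-3,2,-1,0]
end: lo=4, hi=4; v = [-6,-5,-7,-8,-3,2,-1,0]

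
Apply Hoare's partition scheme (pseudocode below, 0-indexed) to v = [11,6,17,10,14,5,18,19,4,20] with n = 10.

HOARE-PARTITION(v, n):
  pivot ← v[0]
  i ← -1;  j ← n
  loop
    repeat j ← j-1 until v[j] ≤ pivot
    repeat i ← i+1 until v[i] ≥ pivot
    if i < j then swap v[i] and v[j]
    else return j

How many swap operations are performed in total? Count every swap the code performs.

pivot = v[0] = 11; i = -1, j = 10
j→8 (v[8]=4≤11), i→0 (v[0]=11≥11); i<j, swap → [4,6,17,10,14,5,18,19,11,20]
j→5 (v[5]=5≤11), i→2 (v[2]=17≥11); i<j, swap → [4,6,5,10,14,17,18,19,11,20]
j→3, i→4; i≥j, return j=3. v = [4,6,5,10,14,17,18,19,11,20]

2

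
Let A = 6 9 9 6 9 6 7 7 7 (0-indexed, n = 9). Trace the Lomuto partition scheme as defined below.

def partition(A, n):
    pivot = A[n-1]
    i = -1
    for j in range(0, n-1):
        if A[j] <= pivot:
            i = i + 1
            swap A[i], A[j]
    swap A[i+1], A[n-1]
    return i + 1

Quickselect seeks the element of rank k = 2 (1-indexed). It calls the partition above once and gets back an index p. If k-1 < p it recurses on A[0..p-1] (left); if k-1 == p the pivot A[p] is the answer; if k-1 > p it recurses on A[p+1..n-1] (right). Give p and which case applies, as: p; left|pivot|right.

pivot=7, i=-1
j=0: 6≤7, i=0, swap(0,0) ⇒ 6 9 9 6 9 6 7 7 7
j=1: 9>7, skip
j=2: 9>7, skip
j=3: 6≤7, i=1, swap(1,3) ⇒ 6 6 9 9 9 6 7 7 7
j=4: 9>7, skip
j=5: 6≤7, i=2, swap(2,5) ⇒ 6 6 6 9 9 9 7 7 7
j=6: 7≤7, i=3, swap(3,6) ⇒ 6 6 6 7 9 9 9 7 7
j=7: 7≤7, i=4, swap(4,7) ⇒ 6 6 6 7 7 9 9 9 7
swap(5,8) ⇒ 6 6 6 7 7 7 9 9 9; return 5
p = 5; k-1 = 1 < 5 ⇒ left

5; left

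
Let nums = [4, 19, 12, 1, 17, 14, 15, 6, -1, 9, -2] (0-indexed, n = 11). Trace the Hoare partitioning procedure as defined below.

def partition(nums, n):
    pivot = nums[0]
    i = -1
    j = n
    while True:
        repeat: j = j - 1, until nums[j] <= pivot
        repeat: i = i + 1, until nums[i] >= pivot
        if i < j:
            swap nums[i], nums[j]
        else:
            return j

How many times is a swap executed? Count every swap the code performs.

pivot = nums[0] = 4; i = -1, j = 11
j→10 (nums[10]=-2≤4), i→0 (nums[0]=4≥4); i<j, swap → [-2, 19, 12, 1, 17, 14, 15, 6, -1, 9, 4]
j→8 (nums[8]=-1≤4), i→1 (nums[1]=19≥4); i<j, swap → [-2, -1, 12, 1, 17, 14, 15, 6, 19, 9, 4]
j→3 (nums[3]=1≤4), i→2 (nums[2]=12≥4); i<j, swap → [-2, -1, 1, 12, 17, 14, 15, 6, 19, 9, 4]
j→2, i→3; i≥j, return j=2. nums = [-2, -1, 1, 12, 17, 14, 15, 6, 19, 9, 4]

3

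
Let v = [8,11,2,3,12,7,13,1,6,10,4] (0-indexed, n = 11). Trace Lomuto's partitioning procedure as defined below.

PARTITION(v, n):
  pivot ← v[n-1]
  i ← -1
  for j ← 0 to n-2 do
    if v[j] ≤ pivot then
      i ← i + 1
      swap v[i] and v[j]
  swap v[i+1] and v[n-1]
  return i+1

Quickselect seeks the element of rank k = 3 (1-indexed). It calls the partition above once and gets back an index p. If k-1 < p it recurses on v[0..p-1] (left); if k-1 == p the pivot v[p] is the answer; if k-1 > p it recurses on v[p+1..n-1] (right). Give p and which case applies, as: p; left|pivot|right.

3; left

pivot=4, i=-1
j=0: 8>4, skip
j=1: 11>4, skip
j=2: 2≤4, i=0, swap(0,2) ⇒ [2,11,8,3,12,7,13,1,6,10,4]
j=3: 3≤4, i=1, swap(1,3) ⇒ [2,3,8,11,12,7,13,1,6,10,4]
j=4: 12>4, skip
j=5: 7>4, skip
j=6: 13>4, skip
j=7: 1≤4, i=2, swap(2,7) ⇒ [2,3,1,11,12,7,13,8,6,10,4]
j=8: 6>4, skip
j=9: 10>4, skip
swap(3,10) ⇒ [2,3,1,4,12,7,13,8,6,10,11]; return 3
p = 3; k-1 = 2 < 3 ⇒ left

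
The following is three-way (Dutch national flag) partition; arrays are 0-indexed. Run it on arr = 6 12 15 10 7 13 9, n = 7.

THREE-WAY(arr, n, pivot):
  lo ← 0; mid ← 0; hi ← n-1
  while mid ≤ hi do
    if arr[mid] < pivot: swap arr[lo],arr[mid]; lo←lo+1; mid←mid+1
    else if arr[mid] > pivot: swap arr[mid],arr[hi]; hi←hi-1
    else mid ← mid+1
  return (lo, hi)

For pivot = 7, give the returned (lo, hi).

(1, 1)

lo=0 mid=0 hi=6
6<7: swap(0,0), lo=1 mid=1 ⇒ 6 12 15 10 7 13 9
12>7: swap(1,6), hi=5 ⇒ 6 9 15 10 7 13 12
9>7: swap(1,5), hi=4 ⇒ 6 13 15 10 7 9 12
13>7: swap(1,4), hi=3 ⇒ 6 7 15 10 13 9 12
7=7: mid=2
15>7: swap(2,3), hi=2 ⇒ 6 7 10 15 13 9 12
10>7: swap(2,2), hi=1 ⇒ 6 7 10 15 13 9 12
done. lo=1 hi=1; arr=6 7 10 15 13 9 12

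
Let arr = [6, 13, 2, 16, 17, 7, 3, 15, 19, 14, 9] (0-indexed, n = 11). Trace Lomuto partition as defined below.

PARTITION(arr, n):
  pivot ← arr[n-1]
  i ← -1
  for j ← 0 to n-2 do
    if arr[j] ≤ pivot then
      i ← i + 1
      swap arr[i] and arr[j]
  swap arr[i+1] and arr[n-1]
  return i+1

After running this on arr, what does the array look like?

pivot = arr[10] = 9; i = -1
j=0: arr[0]=6 ≤ 9 → i=0, swap arr[0],arr[0] (no change) → [6, 13, 2, 16, 17, 7, 3, 15, 19, 14, 9]
j=1: arr[1]=13 > 9 → no swap
j=2: arr[2]=2 ≤ 9 → i=1, swap arr[1],arr[2] → [6, 2, 13, 16, 17, 7, 3, 15, 19, 14, 9]
j=3: arr[3]=16 > 9 → no swap
j=4: arr[4]=17 > 9 → no swap
j=5: arr[5]=7 ≤ 9 → i=2, swap arr[2],arr[5] → [6, 2, 7, 16, 17, 13, 3, 15, 19, 14, 9]
j=6: arr[6]=3 ≤ 9 → i=3, swap arr[3],arr[6] → [6, 2, 7, 3, 17, 13, 16, 15, 19, 14, 9]
j=7: arr[7]=15 > 9 → no swap
j=8: arr[8]=19 > 9 → no swap
j=9: arr[9]=14 > 9 → no swap
final swap arr[4],arr[10] → [6, 2, 7, 3, 9, 13, 16, 15, 19, 14, 17]; return 4

[6, 2, 7, 3, 9, 13, 16, 15, 19, 14, 17]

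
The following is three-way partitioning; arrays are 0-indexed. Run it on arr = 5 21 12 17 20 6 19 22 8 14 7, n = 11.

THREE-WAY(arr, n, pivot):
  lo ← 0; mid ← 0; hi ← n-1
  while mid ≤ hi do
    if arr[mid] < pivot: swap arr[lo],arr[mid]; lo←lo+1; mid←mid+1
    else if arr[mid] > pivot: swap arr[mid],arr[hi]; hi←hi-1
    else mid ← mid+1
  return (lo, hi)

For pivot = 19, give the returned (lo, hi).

(7, 7)

lo=0 mid=0 hi=10
5<19: swap(0,0), lo=1 mid=1 ⇒ 5 21 12 17 20 6 19 22 8 14 7
21>19: swap(1,10), hi=9 ⇒ 5 7 12 17 20 6 19 22 8 14 21
7<19: swap(1,1), lo=2 mid=2 ⇒ 5 7 12 17 20 6 19 22 8 14 21
12<19: swap(2,2), lo=3 mid=3 ⇒ 5 7 12 17 20 6 19 22 8 14 21
17<19: swap(3,3), lo=4 mid=4 ⇒ 5 7 12 17 20 6 19 22 8 14 21
20>19: swap(4,9), hi=8 ⇒ 5 7 12 17 14 6 19 22 8 20 21
14<19: swap(4,4), lo=5 mid=5 ⇒ 5 7 12 17 14 6 19 22 8 20 21
6<19: swap(5,5), lo=6 mid=6 ⇒ 5 7 12 17 14 6 19 22 8 20 21
19=19: mid=7
22>19: swap(7,8), hi=7 ⇒ 5 7 12 17 14 6 19 8 22 20 21
8<19: swap(6,7), lo=7 mid=8 ⇒ 5 7 12 17 14 6 8 19 22 20 21
done. lo=7 hi=7; arr=5 7 12 17 14 6 8 19 22 20 21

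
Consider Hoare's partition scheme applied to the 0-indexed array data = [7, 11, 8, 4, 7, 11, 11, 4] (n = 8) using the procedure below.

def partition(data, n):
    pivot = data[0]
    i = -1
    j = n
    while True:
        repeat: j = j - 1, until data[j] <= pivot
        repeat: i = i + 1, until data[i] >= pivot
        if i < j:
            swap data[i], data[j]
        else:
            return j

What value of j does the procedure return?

pivot = data[0] = 7; i = -1, j = 8
j→7 (data[7]=4≤7), i→0 (data[0]=7≥7); i<j, swap → [4, 11, 8, 4, 7, 11, 11, 7]
j→4 (data[4]=7≤7), i→1 (data[1]=11≥7); i<j, swap → [4, 7, 8, 4, 11, 11, 11, 7]
j→3 (data[3]=4≤7), i→2 (data[2]=8≥7); i<j, swap → [4, 7, 4, 8, 11, 11, 11, 7]
j→2, i→3; i≥j, return j=2. data = [4, 7, 4, 8, 11, 11, 11, 7]

2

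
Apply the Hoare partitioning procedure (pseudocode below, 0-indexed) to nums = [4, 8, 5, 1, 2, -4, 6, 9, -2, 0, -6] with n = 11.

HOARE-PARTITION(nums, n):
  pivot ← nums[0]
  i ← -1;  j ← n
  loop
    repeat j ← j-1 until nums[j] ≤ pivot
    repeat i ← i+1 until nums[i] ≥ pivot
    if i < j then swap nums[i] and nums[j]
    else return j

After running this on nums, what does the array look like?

pivot = nums[0] = 4; i = -1, j = 11
j→10 (nums[10]=-6≤4), i→0 (nums[0]=4≥4); i<j, swap → [-6, 8, 5, 1, 2, -4, 6, 9, -2, 0, 4]
j→9 (nums[9]=0≤4), i→1 (nums[1]=8≥4); i<j, swap → [-6, 0, 5, 1, 2, -4, 6, 9, -2, 8, 4]
j→8 (nums[8]=-2≤4), i→2 (nums[2]=5≥4); i<j, swap → [-6, 0, -2, 1, 2, -4, 6, 9, 5, 8, 4]
j→5, i→6; i≥j, return j=5. nums = [-6, 0, -2, 1, 2, -4, 6, 9, 5, 8, 4]

[-6, 0, -2, 1, 2, -4, 6, 9, 5, 8, 4]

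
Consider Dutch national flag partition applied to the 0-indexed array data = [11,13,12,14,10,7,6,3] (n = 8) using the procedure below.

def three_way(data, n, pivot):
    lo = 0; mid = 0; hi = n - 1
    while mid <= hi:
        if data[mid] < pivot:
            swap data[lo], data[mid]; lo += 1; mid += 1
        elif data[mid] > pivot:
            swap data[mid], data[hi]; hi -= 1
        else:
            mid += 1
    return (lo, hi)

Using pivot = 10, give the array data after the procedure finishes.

pivot = 10; lo=0, mid=0, hi=7
data[mid]=11>10: swap data[0],data[7]; hi=6 → [3,13,12,14,10,7,6,11]
data[mid]=3<10: swap data[0],data[0]; lo=1,mid=1 → [3,13,12,14,10,7,6,11]
data[mid]=13>10: swap data[1],data[6]; hi=5 → [3,6,12,14,10,7,13,11]
data[mid]=6<10: swap data[1],data[1]; lo=2,mid=2 → [3,6,12,14,10,7,13,11]
data[mid]=12>10: swap data[2],data[5]; hi=4 → [3,6,7,14,10,12,13,11]
data[mid]=7<10: swap data[2],data[2]; lo=3,mid=3 → [3,6,7,14,10,12,13,11]
data[mid]=14>10: swap data[3],data[4]; hi=3 → [3,6,7,10,14,12,13,11]
data[mid]=10=10: mid=4
end: lo=3, hi=3; data = [3,6,7,10,14,12,13,11]

[3,6,7,10,14,12,13,11]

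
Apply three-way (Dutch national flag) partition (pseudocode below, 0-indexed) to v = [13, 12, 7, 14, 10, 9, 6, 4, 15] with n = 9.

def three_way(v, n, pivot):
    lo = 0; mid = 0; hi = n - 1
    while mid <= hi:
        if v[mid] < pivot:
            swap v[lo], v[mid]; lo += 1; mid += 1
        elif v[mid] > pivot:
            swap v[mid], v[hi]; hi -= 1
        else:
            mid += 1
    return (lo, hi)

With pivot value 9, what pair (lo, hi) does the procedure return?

lo=0 mid=0 hi=8
13>9: swap(0,8), hi=7 ⇒ [15, 12, 7, 14, 10, 9, 6, 4, 13]
15>9: swap(0,7), hi=6 ⇒ [4, 12, 7, 14, 10, 9, 6, 15, 13]
4<9: swap(0,0), lo=1 mid=1 ⇒ [4, 12, 7, 14, 10, 9, 6, 15, 13]
12>9: swap(1,6), hi=5 ⇒ [4, 6, 7, 14, 10, 9, 12, 15, 13]
6<9: swap(1,1), lo=2 mid=2 ⇒ [4, 6, 7, 14, 10, 9, 12, 15, 13]
7<9: swap(2,2), lo=3 mid=3 ⇒ [4, 6, 7, 14, 10, 9, 12, 15, 13]
14>9: swap(3,5), hi=4 ⇒ [4, 6, 7, 9, 10, 14, 12, 15, 13]
9=9: mid=4
10>9: swap(4,4), hi=3 ⇒ [4, 6, 7, 9, 10, 14, 12, 15, 13]
done. lo=3 hi=3; v=[4, 6, 7, 9, 10, 14, 12, 15, 13]

(3, 3)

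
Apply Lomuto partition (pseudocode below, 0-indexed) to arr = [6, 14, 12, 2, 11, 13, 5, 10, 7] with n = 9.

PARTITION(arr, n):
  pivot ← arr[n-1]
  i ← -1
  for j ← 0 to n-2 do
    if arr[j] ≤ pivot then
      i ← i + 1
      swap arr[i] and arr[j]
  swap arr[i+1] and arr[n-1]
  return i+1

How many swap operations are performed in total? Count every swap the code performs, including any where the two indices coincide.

pivot=7, i=-1
j=0: 6≤7, i=0, swap(0,0) ⇒ [6, 14, 12, 2, 11, 13, 5, 10, 7]
j=1: 14>7, skip
j=2: 12>7, skip
j=3: 2≤7, i=1, swap(1,3) ⇒ [6, 2, 12, 14, 11, 13, 5, 10, 7]
j=4: 11>7, skip
j=5: 13>7, skip
j=6: 5≤7, i=2, swap(2,6) ⇒ [6, 2, 5, 14, 11, 13, 12, 10, 7]
j=7: 10>7, skip
swap(3,8) ⇒ [6, 2, 5, 7, 11, 13, 12, 10, 14]; return 3

4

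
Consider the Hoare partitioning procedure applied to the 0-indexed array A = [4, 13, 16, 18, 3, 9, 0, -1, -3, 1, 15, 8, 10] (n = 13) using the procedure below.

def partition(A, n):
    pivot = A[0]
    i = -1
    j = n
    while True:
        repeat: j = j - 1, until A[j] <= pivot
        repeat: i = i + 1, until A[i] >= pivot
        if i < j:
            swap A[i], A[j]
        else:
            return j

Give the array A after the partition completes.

pivot = A[0] = 4; i = -1, j = 13
j→9 (A[9]=1≤4), i→0 (A[0]=4≥4); i<j, swap → [1, 13, 16, 18, 3, 9, 0, -1, -3, 4, 15, 8, 10]
j→8 (A[8]=-3≤4), i→1 (A[1]=13≥4); i<j, swap → [1, -3, 16, 18, 3, 9, 0, -1, 13, 4, 15, 8, 10]
j→7 (A[7]=-1≤4), i→2 (A[2]=16≥4); i<j, swap → [1, -3, -1, 18, 3, 9, 0, 16, 13, 4, 15, 8, 10]
j→6 (A[6]=0≤4), i→3 (A[3]=18≥4); i<j, swap → [1, -3, -1, 0, 3, 9, 18, 16, 13, 4, 15, 8, 10]
j→4, i→5; i≥j, return j=4. A = [1, -3, -1, 0, 3, 9, 18, 16, 13, 4, 15, 8, 10]

[1, -3, -1, 0, 3, 9, 18, 16, 13, 4, 15, 8, 10]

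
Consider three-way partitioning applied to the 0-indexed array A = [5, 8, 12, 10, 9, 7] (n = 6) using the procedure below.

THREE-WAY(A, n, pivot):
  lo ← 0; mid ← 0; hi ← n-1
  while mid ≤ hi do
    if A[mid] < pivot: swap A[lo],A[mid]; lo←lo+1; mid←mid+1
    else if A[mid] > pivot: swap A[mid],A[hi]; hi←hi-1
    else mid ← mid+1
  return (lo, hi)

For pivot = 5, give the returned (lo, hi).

pivot = 5; lo=0, mid=0, hi=5
A[mid]=5=5: mid=1
A[mid]=8>5: swap A[1],A[5]; hi=4 → [5, 7, 12, 10, 9, 8]
A[mid]=7>5: swap A[1],A[4]; hi=3 → [5, 9, 12, 10, 7, 8]
A[mid]=9>5: swap A[1],A[3]; hi=2 → [5, 10, 12, 9, 7, 8]
A[mid]=10>5: swap A[1],A[2]; hi=1 → [5, 12, 10, 9, 7, 8]
A[mid]=12>5: swap A[1],A[1]; hi=0 → [5, 12, 10, 9, 7, 8]
end: lo=0, hi=0; A = [5, 12, 10, 9, 7, 8]

(0, 0)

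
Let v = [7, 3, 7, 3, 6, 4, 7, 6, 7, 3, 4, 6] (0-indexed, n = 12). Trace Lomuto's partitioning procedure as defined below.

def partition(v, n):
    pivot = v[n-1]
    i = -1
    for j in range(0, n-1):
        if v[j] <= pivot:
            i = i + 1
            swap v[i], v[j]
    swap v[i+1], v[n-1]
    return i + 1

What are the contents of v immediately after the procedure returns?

[3, 3, 6, 4, 6, 3, 4, 6, 7, 7, 7, 7]

pivot=6, i=-1
j=0: 7>6, skip
j=1: 3≤6, i=0, swap(0,1) ⇒ [3, 7, 7, 3, 6, 4, 7, 6, 7, 3, 4, 6]
j=2: 7>6, skip
j=3: 3≤6, i=1, swap(1,3) ⇒ [3, 3, 7, 7, 6, 4, 7, 6, 7, 3, 4, 6]
j=4: 6≤6, i=2, swap(2,4) ⇒ [3, 3, 6, 7, 7, 4, 7, 6, 7, 3, 4, 6]
j=5: 4≤6, i=3, swap(3,5) ⇒ [3, 3, 6, 4, 7, 7, 7, 6, 7, 3, 4, 6]
j=6: 7>6, skip
j=7: 6≤6, i=4, swap(4,7) ⇒ [3, 3, 6, 4, 6, 7, 7, 7, 7, 3, 4, 6]
j=8: 7>6, skip
j=9: 3≤6, i=5, swap(5,9) ⇒ [3, 3, 6, 4, 6, 3, 7, 7, 7, 7, 4, 6]
j=10: 4≤6, i=6, swap(6,10) ⇒ [3, 3, 6, 4, 6, 3, 4, 7, 7, 7, 7, 6]
swap(7,11) ⇒ [3, 3, 6, 4, 6, 3, 4, 6, 7, 7, 7, 7]; return 7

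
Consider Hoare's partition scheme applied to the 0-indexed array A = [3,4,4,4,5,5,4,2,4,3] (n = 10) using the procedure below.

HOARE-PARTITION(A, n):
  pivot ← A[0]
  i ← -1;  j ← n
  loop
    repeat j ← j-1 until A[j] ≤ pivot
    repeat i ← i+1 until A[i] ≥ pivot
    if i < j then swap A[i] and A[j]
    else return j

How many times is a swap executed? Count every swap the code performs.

2

pivot=3
j stops at 9 (3), i stops at 0 (3); swap ⇒ [3,4,4,4,5,5,4,2,4,3]
j stops at 7 (2), i stops at 1 (4); swap ⇒ [3,2,4,4,5,5,4,4,4,3]
j stops at 1, i stops at 2; i≥j ⇒ return 1. A=[3,2,4,4,5,5,4,4,4,3]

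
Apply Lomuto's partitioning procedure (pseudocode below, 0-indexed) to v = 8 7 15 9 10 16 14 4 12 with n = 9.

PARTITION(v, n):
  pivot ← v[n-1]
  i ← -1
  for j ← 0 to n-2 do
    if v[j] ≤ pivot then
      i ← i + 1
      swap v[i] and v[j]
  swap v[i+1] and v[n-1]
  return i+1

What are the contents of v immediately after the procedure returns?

8 7 9 10 4 12 14 15 16

pivot=12, i=-1
j=0: 8≤12, i=0, swap(0,0) ⇒ 8 7 15 9 10 16 14 4 12
j=1: 7≤12, i=1, swap(1,1) ⇒ 8 7 15 9 10 16 14 4 12
j=2: 15>12, skip
j=3: 9≤12, i=2, swap(2,3) ⇒ 8 7 9 15 10 16 14 4 12
j=4: 10≤12, i=3, swap(3,4) ⇒ 8 7 9 10 15 16 14 4 12
j=5: 16>12, skip
j=6: 14>12, skip
j=7: 4≤12, i=4, swap(4,7) ⇒ 8 7 9 10 4 16 14 15 12
swap(5,8) ⇒ 8 7 9 10 4 12 14 15 16; return 5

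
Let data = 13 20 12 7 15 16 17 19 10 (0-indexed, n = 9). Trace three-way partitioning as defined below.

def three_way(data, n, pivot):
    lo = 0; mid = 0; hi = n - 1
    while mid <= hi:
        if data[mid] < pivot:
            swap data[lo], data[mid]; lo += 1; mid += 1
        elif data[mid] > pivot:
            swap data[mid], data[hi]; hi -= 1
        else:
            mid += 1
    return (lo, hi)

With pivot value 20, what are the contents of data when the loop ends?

13 12 7 15 16 17 19 10 20

pivot = 20; lo=0, mid=0, hi=8
data[mid]=13<20: swap data[0],data[0]; lo=1,mid=1 → 13 20 12 7 15 16 17 19 10
data[mid]=20=20: mid=2
data[mid]=12<20: swap data[1],data[2]; lo=2,mid=3 → 13 12 20 7 15 16 17 19 10
data[mid]=7<20: swap data[2],data[3]; lo=3,mid=4 → 13 12 7 20 15 16 17 19 10
data[mid]=15<20: swap data[3],data[4]; lo=4,mid=5 → 13 12 7 15 20 16 17 19 10
data[mid]=16<20: swap data[4],data[5]; lo=5,mid=6 → 13 12 7 15 16 20 17 19 10
data[mid]=17<20: swap data[5],data[6]; lo=6,mid=7 → 13 12 7 15 16 17 20 19 10
data[mid]=19<20: swap data[6],data[7]; lo=7,mid=8 → 13 12 7 15 16 17 19 20 10
data[mid]=10<20: swap data[7],data[8]; lo=8,mid=9 → 13 12 7 15 16 17 19 10 20
end: lo=8, hi=8; data = 13 12 7 15 16 17 19 10 20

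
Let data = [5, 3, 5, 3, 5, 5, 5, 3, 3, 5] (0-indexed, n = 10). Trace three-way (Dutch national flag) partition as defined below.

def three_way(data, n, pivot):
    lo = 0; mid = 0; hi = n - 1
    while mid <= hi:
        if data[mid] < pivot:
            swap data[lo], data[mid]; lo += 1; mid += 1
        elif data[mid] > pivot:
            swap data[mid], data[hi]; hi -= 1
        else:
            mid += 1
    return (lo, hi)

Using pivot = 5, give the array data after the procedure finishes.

[3, 3, 3, 3, 5, 5, 5, 5, 5, 5]

lo=0 mid=0 hi=9
5=5: mid=1
3<5: swap(0,1), lo=1 mid=2 ⇒ [3, 5, 5, 3, 5, 5, 5, 3, 3, 5]
5=5: mid=3
3<5: swap(1,3), lo=2 mid=4 ⇒ [3, 3, 5, 5, 5, 5, 5, 3, 3, 5]
5=5: mid=5
5=5: mid=6
5=5: mid=7
3<5: swap(2,7), lo=3 mid=8 ⇒ [3, 3, 3, 5, 5, 5, 5, 5, 3, 5]
3<5: swap(3,8), lo=4 mid=9 ⇒ [3, 3, 3, 3, 5, 5, 5, 5, 5, 5]
5=5: mid=10
done. lo=4 hi=9; data=[3, 3, 3, 3, 5, 5, 5, 5, 5, 5]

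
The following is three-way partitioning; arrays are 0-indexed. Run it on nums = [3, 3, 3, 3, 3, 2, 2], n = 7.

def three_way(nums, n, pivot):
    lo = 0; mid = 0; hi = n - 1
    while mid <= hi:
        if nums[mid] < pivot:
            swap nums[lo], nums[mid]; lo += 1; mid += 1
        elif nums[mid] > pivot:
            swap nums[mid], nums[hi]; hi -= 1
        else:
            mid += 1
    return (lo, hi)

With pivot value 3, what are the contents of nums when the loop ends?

[2, 2, 3, 3, 3, 3, 3]

lo=0 mid=0 hi=6
3=3: mid=1
3=3: mid=2
3=3: mid=3
3=3: mid=4
3=3: mid=5
2<3: swap(0,5), lo=1 mid=6 ⇒ [2, 3, 3, 3, 3, 3, 2]
2<3: swap(1,6), lo=2 mid=7 ⇒ [2, 2, 3, 3, 3, 3, 3]
done. lo=2 hi=6; nums=[2, 2, 3, 3, 3, 3, 3]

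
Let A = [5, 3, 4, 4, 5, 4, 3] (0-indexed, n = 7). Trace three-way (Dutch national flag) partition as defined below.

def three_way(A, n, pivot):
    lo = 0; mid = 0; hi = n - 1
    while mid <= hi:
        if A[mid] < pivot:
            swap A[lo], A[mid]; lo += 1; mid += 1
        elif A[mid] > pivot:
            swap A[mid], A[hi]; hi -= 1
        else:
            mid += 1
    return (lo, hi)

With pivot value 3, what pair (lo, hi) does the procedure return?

(0, 1)

pivot = 3; lo=0, mid=0, hi=6
A[mid]=5>3: swap A[0],A[6]; hi=5 → [3, 3, 4, 4, 5, 4, 5]
A[mid]=3=3: mid=1
A[mid]=3=3: mid=2
A[mid]=4>3: swap A[2],A[5]; hi=4 → [3, 3, 4, 4, 5, 4, 5]
A[mid]=4>3: swap A[2],A[4]; hi=3 → [3, 3, 5, 4, 4, 4, 5]
A[mid]=5>3: swap A[2],A[3]; hi=2 → [3, 3, 4, 5, 4, 4, 5]
A[mid]=4>3: swap A[2],A[2]; hi=1 → [3, 3, 4, 5, 4, 4, 5]
end: lo=0, hi=1; A = [3, 3, 4, 5, 4, 4, 5]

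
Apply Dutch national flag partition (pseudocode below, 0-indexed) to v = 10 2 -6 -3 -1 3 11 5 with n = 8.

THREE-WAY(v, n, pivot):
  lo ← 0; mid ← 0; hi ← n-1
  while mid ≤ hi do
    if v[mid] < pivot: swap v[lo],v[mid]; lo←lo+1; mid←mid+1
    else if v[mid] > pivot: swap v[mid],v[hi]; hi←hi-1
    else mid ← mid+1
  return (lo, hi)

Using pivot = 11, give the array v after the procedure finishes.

10 2 -6 -3 -1 3 5 11

pivot = 11; lo=0, mid=0, hi=7
v[mid]=10<11: swap v[0],v[0]; lo=1,mid=1 → 10 2 -6 -3 -1 3 11 5
v[mid]=2<11: swap v[1],v[1]; lo=2,mid=2 → 10 2 -6 -3 -1 3 11 5
v[mid]=-6<11: swap v[2],v[2]; lo=3,mid=3 → 10 2 -6 -3 -1 3 11 5
v[mid]=-3<11: swap v[3],v[3]; lo=4,mid=4 → 10 2 -6 -3 -1 3 11 5
v[mid]=-1<11: swap v[4],v[4]; lo=5,mid=5 → 10 2 -6 -3 -1 3 11 5
v[mid]=3<11: swap v[5],v[5]; lo=6,mid=6 → 10 2 -6 -3 -1 3 11 5
v[mid]=11=11: mid=7
v[mid]=5<11: swap v[6],v[7]; lo=7,mid=8 → 10 2 -6 -3 -1 3 5 11
end: lo=7, hi=7; v = 10 2 -6 -3 -1 3 5 11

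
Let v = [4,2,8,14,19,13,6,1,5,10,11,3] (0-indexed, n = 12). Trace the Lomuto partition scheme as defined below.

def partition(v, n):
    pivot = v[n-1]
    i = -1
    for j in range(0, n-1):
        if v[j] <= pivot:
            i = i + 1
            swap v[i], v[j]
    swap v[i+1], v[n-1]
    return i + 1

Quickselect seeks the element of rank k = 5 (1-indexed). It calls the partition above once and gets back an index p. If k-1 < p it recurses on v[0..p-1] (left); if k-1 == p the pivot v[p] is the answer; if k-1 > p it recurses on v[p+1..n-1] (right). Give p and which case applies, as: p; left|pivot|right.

pivot = v[11] = 3; i = -1
j=0: v[0]=4 > 3 → no swap
j=1: v[1]=2 ≤ 3 → i=0, swap v[0],v[1] → [2,4,8,14,19,13,6,1,5,10,11,3]
j=2: v[2]=8 > 3 → no swap
j=3: v[3]=14 > 3 → no swap
j=4: v[4]=19 > 3 → no swap
j=5: v[5]=13 > 3 → no swap
j=6: v[6]=6 > 3 → no swap
j=7: v[7]=1 ≤ 3 → i=1, swap v[1],v[7] → [2,1,8,14,19,13,6,4,5,10,11,3]
j=8: v[8]=5 > 3 → no swap
j=9: v[9]=10 > 3 → no swap
j=10: v[10]=11 > 3 → no swap
final swap v[2],v[11] → [2,1,3,14,19,13,6,4,5,10,11,8]; return 2
p = 2; k-1 = 4 > 2 ⇒ right

2; right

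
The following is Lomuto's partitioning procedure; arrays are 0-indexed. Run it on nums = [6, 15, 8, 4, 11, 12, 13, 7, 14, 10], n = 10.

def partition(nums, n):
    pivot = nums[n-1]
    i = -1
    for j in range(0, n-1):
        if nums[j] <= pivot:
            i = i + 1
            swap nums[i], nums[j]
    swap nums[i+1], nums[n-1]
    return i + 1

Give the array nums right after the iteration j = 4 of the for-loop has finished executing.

pivot=10, i=-1
j=0: 6≤10, i=0, swap(0,0) ⇒ [6, 15, 8, 4, 11, 12, 13, 7, 14, 10]
j=1: 15>10, skip
j=2: 8≤10, i=1, swap(1,2) ⇒ [6, 8, 15, 4, 11, 12, 13, 7, 14, 10]
j=3: 4≤10, i=2, swap(2,3) ⇒ [6, 8, 4, 15, 11, 12, 13, 7, 14, 10]
j=4: 11>10, skip
(after j=4) nums = [6, 8, 4, 15, 11, 12, 13, 7, 14, 10]

[6, 8, 4, 15, 11, 12, 13, 7, 14, 10]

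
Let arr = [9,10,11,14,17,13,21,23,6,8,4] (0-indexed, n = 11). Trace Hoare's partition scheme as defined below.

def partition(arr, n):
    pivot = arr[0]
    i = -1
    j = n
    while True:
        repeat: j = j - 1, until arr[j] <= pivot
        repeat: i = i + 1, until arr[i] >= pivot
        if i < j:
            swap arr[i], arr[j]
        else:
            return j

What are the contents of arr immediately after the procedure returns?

pivot=9
j stops at 10 (4), i stops at 0 (9); swap ⇒ [4,10,11,14,17,13,21,23,6,8,9]
j stops at 9 (8), i stops at 1 (10); swap ⇒ [4,8,11,14,17,13,21,23,6,10,9]
j stops at 8 (6), i stops at 2 (11); swap ⇒ [4,8,6,14,17,13,21,23,11,10,9]
j stops at 2, i stops at 3; i≥j ⇒ return 2. arr=[4,8,6,14,17,13,21,23,11,10,9]

[4,8,6,14,17,13,21,23,11,10,9]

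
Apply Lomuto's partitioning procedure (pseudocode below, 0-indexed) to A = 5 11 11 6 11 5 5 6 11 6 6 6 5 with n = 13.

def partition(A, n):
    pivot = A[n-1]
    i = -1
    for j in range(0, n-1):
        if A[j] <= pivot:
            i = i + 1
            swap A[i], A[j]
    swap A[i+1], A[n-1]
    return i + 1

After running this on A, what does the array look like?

pivot = A[12] = 5; i = -1
j=0: A[0]=5 ≤ 5 → i=0, swap A[0],A[0] (no change) → 5 11 11 6 11 5 5 6 11 6 6 6 5
j=1: A[1]=11 > 5 → no swap
j=2: A[2]=11 > 5 → no swap
j=3: A[3]=6 > 5 → no swap
j=4: A[4]=11 > 5 → no swap
j=5: A[5]=5 ≤ 5 → i=1, swap A[1],A[5] → 5 5 11 6 11 11 5 6 11 6 6 6 5
j=6: A[6]=5 ≤ 5 → i=2, swap A[2],A[6] → 5 5 5 6 11 11 11 6 11 6 6 6 5
j=7: A[7]=6 > 5 → no swap
j=8: A[8]=11 > 5 → no swap
j=9: A[9]=6 > 5 → no swap
j=10: A[10]=6 > 5 → no swap
j=11: A[11]=6 > 5 → no swap
final swap A[3],A[12] → 5 5 5 5 11 11 11 6 11 6 6 6 6; return 3

5 5 5 5 11 11 11 6 11 6 6 6 6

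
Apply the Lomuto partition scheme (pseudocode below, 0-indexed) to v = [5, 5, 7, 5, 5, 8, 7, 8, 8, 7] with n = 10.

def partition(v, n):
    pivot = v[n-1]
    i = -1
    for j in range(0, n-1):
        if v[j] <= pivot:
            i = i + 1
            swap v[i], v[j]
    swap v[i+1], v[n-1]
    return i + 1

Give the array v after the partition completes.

pivot = v[9] = 7; i = -1
j=0: v[0]=5 ≤ 7 → i=0, swap v[0],v[0] (no change) → [5, 5, 7, 5, 5, 8, 7, 8, 8, 7]
j=1: v[1]=5 ≤ 7 → i=1, swap v[1],v[1] (no change) → [5, 5, 7, 5, 5, 8, 7, 8, 8, 7]
j=2: v[2]=7 ≤ 7 → i=2, swap v[2],v[2] (no change) → [5, 5, 7, 5, 5, 8, 7, 8, 8, 7]
j=3: v[3]=5 ≤ 7 → i=3, swap v[3],v[3] (no change) → [5, 5, 7, 5, 5, 8, 7, 8, 8, 7]
j=4: v[4]=5 ≤ 7 → i=4, swap v[4],v[4] (no change) → [5, 5, 7, 5, 5, 8, 7, 8, 8, 7]
j=5: v[5]=8 > 7 → no swap
j=6: v[6]=7 ≤ 7 → i=5, swap v[5],v[6] → [5, 5, 7, 5, 5, 7, 8, 8, 8, 7]
j=7: v[7]=8 > 7 → no swap
j=8: v[8]=8 > 7 → no swap
final swap v[6],v[9] → [5, 5, 7, 5, 5, 7, 7, 8, 8, 8]; return 6

[5, 5, 7, 5, 5, 7, 7, 8, 8, 8]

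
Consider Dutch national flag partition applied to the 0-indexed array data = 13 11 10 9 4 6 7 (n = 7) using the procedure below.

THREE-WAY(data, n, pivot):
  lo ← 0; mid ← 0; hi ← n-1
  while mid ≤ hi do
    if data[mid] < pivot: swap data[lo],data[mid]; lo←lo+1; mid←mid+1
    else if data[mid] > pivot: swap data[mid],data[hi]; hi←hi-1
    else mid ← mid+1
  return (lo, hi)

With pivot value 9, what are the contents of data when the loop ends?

lo=0 mid=0 hi=6
13>9: swap(0,6), hi=5 ⇒ 7 11 10 9 4 6 13
7<9: swap(0,0), lo=1 mid=1 ⇒ 7 11 10 9 4 6 13
11>9: swap(1,5), hi=4 ⇒ 7 6 10 9 4 11 13
6<9: swap(1,1), lo=2 mid=2 ⇒ 7 6 10 9 4 11 13
10>9: swap(2,4), hi=3 ⇒ 7 6 4 9 10 11 13
4<9: swap(2,2), lo=3 mid=3 ⇒ 7 6 4 9 10 11 13
9=9: mid=4
done. lo=3 hi=3; data=7 6 4 9 10 11 13

7 6 4 9 10 11 13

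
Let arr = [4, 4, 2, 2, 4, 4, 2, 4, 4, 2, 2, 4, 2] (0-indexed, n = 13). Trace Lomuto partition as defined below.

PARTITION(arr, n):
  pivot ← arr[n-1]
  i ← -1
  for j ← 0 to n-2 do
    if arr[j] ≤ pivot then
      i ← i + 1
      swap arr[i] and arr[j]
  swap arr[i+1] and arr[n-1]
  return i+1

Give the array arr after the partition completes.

[2, 2, 2, 2, 2, 2, 4, 4, 4, 4, 4, 4, 4]

pivot = arr[12] = 2; i = -1
j=0: arr[0]=4 > 2 → no swap
j=1: arr[1]=4 > 2 → no swap
j=2: arr[2]=2 ≤ 2 → i=0, swap arr[0],arr[2] → [2, 4, 4, 2, 4, 4, 2, 4, 4, 2, 2, 4, 2]
j=3: arr[3]=2 ≤ 2 → i=1, swap arr[1],arr[3] → [2, 2, 4, 4, 4, 4, 2, 4, 4, 2, 2, 4, 2]
j=4: arr[4]=4 > 2 → no swap
j=5: arr[5]=4 > 2 → no swap
j=6: arr[6]=2 ≤ 2 → i=2, swap arr[2],arr[6] → [2, 2, 2, 4, 4, 4, 4, 4, 4, 2, 2, 4, 2]
j=7: arr[7]=4 > 2 → no swap
j=8: arr[8]=4 > 2 → no swap
j=9: arr[9]=2 ≤ 2 → i=3, swap arr[3],arr[9] → [2, 2, 2, 2, 4, 4, 4, 4, 4, 4, 2, 4, 2]
j=10: arr[10]=2 ≤ 2 → i=4, swap arr[4],arr[10] → [2, 2, 2, 2, 2, 4, 4, 4, 4, 4, 4, 4, 2]
j=11: arr[11]=4 > 2 → no swap
final swap arr[5],arr[12] → [2, 2, 2, 2, 2, 2, 4, 4, 4, 4, 4, 4, 4]; return 5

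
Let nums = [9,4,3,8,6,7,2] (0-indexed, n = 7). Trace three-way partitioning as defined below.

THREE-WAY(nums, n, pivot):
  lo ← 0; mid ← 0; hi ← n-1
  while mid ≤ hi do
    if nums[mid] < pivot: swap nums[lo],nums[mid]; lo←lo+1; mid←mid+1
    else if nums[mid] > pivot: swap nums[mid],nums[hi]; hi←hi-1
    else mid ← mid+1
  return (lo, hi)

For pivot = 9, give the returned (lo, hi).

pivot = 9; lo=0, mid=0, hi=6
nums[mid]=9=9: mid=1
nums[mid]=4<9: swap nums[0],nums[1]; lo=1,mid=2 → [4,9,3,8,6,7,2]
nums[mid]=3<9: swap nums[1],nums[2]; lo=2,mid=3 → [4,3,9,8,6,7,2]
nums[mid]=8<9: swap nums[2],nums[3]; lo=3,mid=4 → [4,3,8,9,6,7,2]
nums[mid]=6<9: swap nums[3],nums[4]; lo=4,mid=5 → [4,3,8,6,9,7,2]
nums[mid]=7<9: swap nums[4],nums[5]; lo=5,mid=6 → [4,3,8,6,7,9,2]
nums[mid]=2<9: swap nums[5],nums[6]; lo=6,mid=7 → [4,3,8,6,7,2,9]
end: lo=6, hi=6; nums = [4,3,8,6,7,2,9]

(6, 6)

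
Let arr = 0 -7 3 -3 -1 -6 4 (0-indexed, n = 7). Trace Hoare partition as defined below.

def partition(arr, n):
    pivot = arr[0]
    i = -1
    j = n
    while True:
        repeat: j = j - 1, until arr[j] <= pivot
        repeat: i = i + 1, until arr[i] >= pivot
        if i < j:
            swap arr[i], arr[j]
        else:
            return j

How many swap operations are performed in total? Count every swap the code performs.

2

pivot = arr[0] = 0; i = -1, j = 7
j→5 (arr[5]=-6≤0), i→0 (arr[0]=0≥0); i<j, swap → -6 -7 3 -3 -1 0 4
j→4 (arr[4]=-1≤0), i→2 (arr[2]=3≥0); i<j, swap → -6 -7 -1 -3 3 0 4
j→3, i→4; i≥j, return j=3. arr = -6 -7 -1 -3 3 0 4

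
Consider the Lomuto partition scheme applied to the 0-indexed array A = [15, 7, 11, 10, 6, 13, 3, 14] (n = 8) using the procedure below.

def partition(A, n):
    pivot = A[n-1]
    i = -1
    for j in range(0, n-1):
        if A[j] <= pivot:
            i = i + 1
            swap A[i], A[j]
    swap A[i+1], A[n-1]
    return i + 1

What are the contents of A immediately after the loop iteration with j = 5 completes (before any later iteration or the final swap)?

pivot = A[7] = 14; i = -1
j=0: A[0]=15 > 14 → no swap
j=1: A[1]=7 ≤ 14 → i=0, swap A[0],A[1] → [7, 15, 11, 10, 6, 13, 3, 14]
j=2: A[2]=11 ≤ 14 → i=1, swap A[1],A[2] → [7, 11, 15, 10, 6, 13, 3, 14]
j=3: A[3]=10 ≤ 14 → i=2, swap A[2],A[3] → [7, 11, 10, 15, 6, 13, 3, 14]
j=4: A[4]=6 ≤ 14 → i=3, swap A[3],A[4] → [7, 11, 10, 6, 15, 13, 3, 14]
j=5: A[5]=13 ≤ 14 → i=4, swap A[4],A[5] → [7, 11, 10, 6, 13, 15, 3, 14]
(after j=5) A = [7, 11, 10, 6, 13, 15, 3, 14]

[7, 11, 10, 6, 13, 15, 3, 14]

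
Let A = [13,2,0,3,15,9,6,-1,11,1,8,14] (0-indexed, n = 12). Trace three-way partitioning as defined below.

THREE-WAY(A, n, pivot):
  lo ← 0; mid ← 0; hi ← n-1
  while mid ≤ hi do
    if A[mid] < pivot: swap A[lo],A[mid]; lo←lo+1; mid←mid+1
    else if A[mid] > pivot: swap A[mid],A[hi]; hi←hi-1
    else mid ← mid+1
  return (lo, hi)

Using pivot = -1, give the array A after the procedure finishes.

[-1,0,3,15,9,6,2,11,1,8,14,13]

pivot = -1; lo=0, mid=0, hi=11
A[mid]=13>-1: swap A[0],A[11]; hi=10 → [14,2,0,3,15,9,6,-1,11,1,8,13]
A[mid]=14>-1: swap A[0],A[10]; hi=9 → [8,2,0,3,15,9,6,-1,11,1,14,13]
A[mid]=8>-1: swap A[0],A[9]; hi=8 → [1,2,0,3,15,9,6,-1,11,8,14,13]
A[mid]=1>-1: swap A[0],A[8]; hi=7 → [11,2,0,3,15,9,6,-1,1,8,14,13]
A[mid]=11>-1: swap A[0],A[7]; hi=6 → [-1,2,0,3,15,9,6,11,1,8,14,13]
A[mid]=-1=-1: mid=1
A[mid]=2>-1: swap A[1],A[6]; hi=5 → [-1,6,0,3,15,9,2,11,1,8,14,13]
A[mid]=6>-1: swap A[1],A[5]; hi=4 → [-1,9,0,3,15,6,2,11,1,8,14,13]
A[mid]=9>-1: swap A[1],A[4]; hi=3 → [-1,15,0,3,9,6,2,11,1,8,14,13]
A[mid]=15>-1: swap A[1],A[3]; hi=2 → [-1,3,0,15,9,6,2,11,1,8,14,13]
A[mid]=3>-1: swap A[1],A[2]; hi=1 → [-1,0,3,15,9,6,2,11,1,8,14,13]
A[mid]=0>-1: swap A[1],A[1]; hi=0 → [-1,0,3,15,9,6,2,11,1,8,14,13]
end: lo=0, hi=0; A = [-1,0,3,15,9,6,2,11,1,8,14,13]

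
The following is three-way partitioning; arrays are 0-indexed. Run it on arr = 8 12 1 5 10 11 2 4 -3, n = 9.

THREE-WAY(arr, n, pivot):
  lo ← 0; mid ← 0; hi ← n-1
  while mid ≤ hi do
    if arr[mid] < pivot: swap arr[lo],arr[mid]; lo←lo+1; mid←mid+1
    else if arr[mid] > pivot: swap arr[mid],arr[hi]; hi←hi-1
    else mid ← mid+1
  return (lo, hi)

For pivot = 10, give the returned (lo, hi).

(6, 6)

pivot = 10; lo=0, mid=0, hi=8
arr[mid]=8<10: swap arr[0],arr[0]; lo=1,mid=1 → 8 12 1 5 10 11 2 4 -3
arr[mid]=12>10: swap arr[1],arr[8]; hi=7 → 8 -3 1 5 10 11 2 4 12
arr[mid]=-3<10: swap arr[1],arr[1]; lo=2,mid=2 → 8 -3 1 5 10 11 2 4 12
arr[mid]=1<10: swap arr[2],arr[2]; lo=3,mid=3 → 8 -3 1 5 10 11 2 4 12
arr[mid]=5<10: swap arr[3],arr[3]; lo=4,mid=4 → 8 -3 1 5 10 11 2 4 12
arr[mid]=10=10: mid=5
arr[mid]=11>10: swap arr[5],arr[7]; hi=6 → 8 -3 1 5 10 4 2 11 12
arr[mid]=4<10: swap arr[4],arr[5]; lo=5,mid=6 → 8 -3 1 5 4 10 2 11 12
arr[mid]=2<10: swap arr[5],arr[6]; lo=6,mid=7 → 8 -3 1 5 4 2 10 11 12
end: lo=6, hi=6; arr = 8 -3 1 5 4 2 10 11 12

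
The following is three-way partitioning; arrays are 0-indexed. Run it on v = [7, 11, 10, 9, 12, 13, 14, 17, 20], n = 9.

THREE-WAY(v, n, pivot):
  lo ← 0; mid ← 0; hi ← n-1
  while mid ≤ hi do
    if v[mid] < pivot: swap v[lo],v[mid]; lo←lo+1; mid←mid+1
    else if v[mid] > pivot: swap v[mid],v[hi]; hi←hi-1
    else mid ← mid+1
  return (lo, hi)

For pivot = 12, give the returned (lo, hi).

(4, 4)

lo=0 mid=0 hi=8
7<12: swap(0,0), lo=1 mid=1 ⇒ [7, 11, 10, 9, 12, 13, 14, 17, 20]
11<12: swap(1,1), lo=2 mid=2 ⇒ [7, 11, 10, 9, 12, 13, 14, 17, 20]
10<12: swap(2,2), lo=3 mid=3 ⇒ [7, 11, 10, 9, 12, 13, 14, 17, 20]
9<12: swap(3,3), lo=4 mid=4 ⇒ [7, 11, 10, 9, 12, 13, 14, 17, 20]
12=12: mid=5
13>12: swap(5,8), hi=7 ⇒ [7, 11, 10, 9, 12, 20, 14, 17, 13]
20>12: swap(5,7), hi=6 ⇒ [7, 11, 10, 9, 12, 17, 14, 20, 13]
17>12: swap(5,6), hi=5 ⇒ [7, 11, 10, 9, 12, 14, 17, 20, 13]
14>12: swap(5,5), hi=4 ⇒ [7, 11, 10, 9, 12, 14, 17, 20, 13]
done. lo=4 hi=4; v=[7, 11, 10, 9, 12, 14, 17, 20, 13]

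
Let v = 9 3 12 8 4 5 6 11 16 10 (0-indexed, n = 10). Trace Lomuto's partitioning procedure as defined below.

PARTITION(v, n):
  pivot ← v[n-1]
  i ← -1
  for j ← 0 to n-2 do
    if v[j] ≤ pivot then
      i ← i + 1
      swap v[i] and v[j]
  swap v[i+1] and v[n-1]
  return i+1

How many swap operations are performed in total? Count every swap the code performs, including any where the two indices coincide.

pivot = v[9] = 10; i = -1
j=0: v[0]=9 ≤ 10 → i=0, swap v[0],v[0] (no change) → 9 3 12 8 4 5 6 11 16 10
j=1: v[1]=3 ≤ 10 → i=1, swap v[1],v[1] (no change) → 9 3 12 8 4 5 6 11 16 10
j=2: v[2]=12 > 10 → no swap
j=3: v[3]=8 ≤ 10 → i=2, swap v[2],v[3] → 9 3 8 12 4 5 6 11 16 10
j=4: v[4]=4 ≤ 10 → i=3, swap v[3],v[4] → 9 3 8 4 12 5 6 11 16 10
j=5: v[5]=5 ≤ 10 → i=4, swap v[4],v[5] → 9 3 8 4 5 12 6 11 16 10
j=6: v[6]=6 ≤ 10 → i=5, swap v[5],v[6] → 9 3 8 4 5 6 12 11 16 10
j=7: v[7]=11 > 10 → no swap
j=8: v[8]=16 > 10 → no swap
final swap v[6],v[9] → 9 3 8 4 5 6 10 11 16 12; return 6

7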